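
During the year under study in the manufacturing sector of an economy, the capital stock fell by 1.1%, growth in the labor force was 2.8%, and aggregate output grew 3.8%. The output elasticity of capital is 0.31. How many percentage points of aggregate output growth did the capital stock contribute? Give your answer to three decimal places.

Contribution = share × growth = 0.31 × (-1.1) = -0.341 pp.

-0.341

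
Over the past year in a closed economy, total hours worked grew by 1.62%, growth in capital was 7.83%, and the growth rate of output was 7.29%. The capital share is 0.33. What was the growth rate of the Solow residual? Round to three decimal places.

3.621%

Labor's share = 1 − 0.33 = 0.67.
Capital: 0.33 × 7.83 = 2.5839 pp.
Total hours worked: 0.67 × 1.62 = 1.0854 pp.
TFP growth = 7.29 − 3.6693 = 3.6207%.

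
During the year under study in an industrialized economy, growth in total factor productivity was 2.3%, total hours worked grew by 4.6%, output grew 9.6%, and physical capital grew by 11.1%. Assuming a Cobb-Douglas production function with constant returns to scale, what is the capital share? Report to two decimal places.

α = 0.42

gY = gA + α·gK + (1−α)·gL, so gY − gA − gL = α(gK − gL).
9.6 − 2.3 − 4.6 = α × (11.1 − 4.6).
2.7 = 6.5 α, so α = 0.4154.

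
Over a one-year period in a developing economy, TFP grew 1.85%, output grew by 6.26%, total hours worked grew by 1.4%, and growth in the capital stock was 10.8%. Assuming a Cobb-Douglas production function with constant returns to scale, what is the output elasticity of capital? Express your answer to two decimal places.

gY = gA + α·gK + (1−α)·gL, so gY − gA − gL = α(gK − gL).
6.26 − 1.85 − 1.4 = α × (10.8 − 1.4).
3.01 = 9.4 α, so α = 0.3202.

0.32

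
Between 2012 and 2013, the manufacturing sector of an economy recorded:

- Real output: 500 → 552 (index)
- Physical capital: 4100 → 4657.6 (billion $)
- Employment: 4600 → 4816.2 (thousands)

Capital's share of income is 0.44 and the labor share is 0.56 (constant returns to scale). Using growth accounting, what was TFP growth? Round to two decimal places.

TFP grew 1.78%.

Real output growth = (552 − 500) / 500 = 10.4%.
Physical capital growth = (4657.6 − 4100) / 4100 = 13.6%.
Employment growth = (4816.2 − 4600) / 4600 = 4.7%.
Labor's share = 1 − 0.44 = 0.56.
Physical capital: 0.44 × 13.6 = 5.984 pp.
Employment: 0.56 × 4.7 = 2.632 pp.
TFP growth = 10.4 − 8.616 = 1.784%.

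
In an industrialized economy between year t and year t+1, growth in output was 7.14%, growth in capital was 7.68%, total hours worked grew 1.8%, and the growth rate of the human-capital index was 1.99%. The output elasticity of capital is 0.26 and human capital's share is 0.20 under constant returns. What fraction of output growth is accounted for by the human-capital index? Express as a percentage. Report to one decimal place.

The human-capital index contributed 0.2 × 1.99 = 0.398 pp.
Share of growth = 0.398 / 7.14 × 100 = 5.574%.

5.6%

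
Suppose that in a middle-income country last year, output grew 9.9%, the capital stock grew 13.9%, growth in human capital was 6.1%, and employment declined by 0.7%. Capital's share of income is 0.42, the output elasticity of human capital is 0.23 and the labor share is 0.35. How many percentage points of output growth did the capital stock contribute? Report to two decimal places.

Contribution = share × growth = 0.42 × 13.9 = 5.838 pp.

5.84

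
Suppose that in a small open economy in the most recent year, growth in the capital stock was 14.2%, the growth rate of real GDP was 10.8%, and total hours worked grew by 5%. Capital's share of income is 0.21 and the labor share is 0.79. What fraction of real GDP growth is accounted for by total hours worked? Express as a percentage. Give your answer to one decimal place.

Total hours worked accounted for 36.6% of growth.

Labor's share = 1 − 0.21 = 0.79.
Total hours worked contributed 0.79 × 5 = 3.95 pp.
Share of growth = 3.95 / 10.8 × 100 = 36.574%.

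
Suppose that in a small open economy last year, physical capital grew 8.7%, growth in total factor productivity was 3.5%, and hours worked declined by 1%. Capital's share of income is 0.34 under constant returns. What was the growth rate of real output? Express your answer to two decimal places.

Real output grew 5.80%.

Labor's share = 1 − 0.34 = 0.66.
Physical capital: 0.34 × 8.7 = 2.958 pp.
Hours worked: 0.66 × (-1) = -0.66 pp.
Output growth = 3.5 + 2.298 = 5.798%.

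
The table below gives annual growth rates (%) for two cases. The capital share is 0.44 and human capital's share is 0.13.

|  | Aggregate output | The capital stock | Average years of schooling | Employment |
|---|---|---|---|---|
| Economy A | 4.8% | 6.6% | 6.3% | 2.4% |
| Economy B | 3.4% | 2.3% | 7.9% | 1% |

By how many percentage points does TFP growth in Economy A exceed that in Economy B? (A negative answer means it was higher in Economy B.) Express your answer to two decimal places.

Labor's share = 1 − 0.44 − 0.13 = 0.43.
Economy A: TFP = 4.8 − 2.904 − 0.819 − 1.032 = 0.045%.
Economy B: TFP = 3.4 − 1.012 − 1.027 − 0.43 = 0.931%.
Difference = 0.045 − (0.931) = -0.886 pp.

-0.89 percentage points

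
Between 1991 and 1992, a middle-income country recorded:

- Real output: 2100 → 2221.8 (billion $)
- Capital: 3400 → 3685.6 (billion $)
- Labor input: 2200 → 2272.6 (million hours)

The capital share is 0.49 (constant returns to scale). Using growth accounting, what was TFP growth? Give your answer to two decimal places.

Real output growth = (2221.8 − 2100) / 2100 = 5.8%.
Capital growth = (3685.6 − 3400) / 3400 = 8.4%.
Labor input growth = (2272.6 − 2200) / 2200 = 3.3%.
Labor's share = 1 − 0.49 = 0.51.
Capital: 0.49 × 8.4 = 4.116 pp.
Labor input: 0.51 × 3.3 = 1.683 pp.
TFP growth = 5.8 − 5.799 = 0.001%.

TFP grew 0.00%.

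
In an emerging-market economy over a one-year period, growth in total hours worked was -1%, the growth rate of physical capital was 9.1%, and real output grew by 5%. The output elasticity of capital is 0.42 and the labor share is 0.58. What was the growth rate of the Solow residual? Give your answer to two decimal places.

1.76%

Labor's share = 1 − 0.42 = 0.58.
Physical capital: 0.42 × 9.1 = 3.822 pp.
Total hours worked: 0.58 × (-1) = -0.58 pp.
TFP growth = 5 − 3.242 = 1.758%.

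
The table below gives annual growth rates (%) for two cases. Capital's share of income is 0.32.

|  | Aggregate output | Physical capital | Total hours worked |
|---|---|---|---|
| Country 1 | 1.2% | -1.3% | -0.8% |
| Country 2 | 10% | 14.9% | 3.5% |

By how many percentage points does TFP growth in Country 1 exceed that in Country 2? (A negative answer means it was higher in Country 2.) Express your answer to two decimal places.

-0.69 percentage points

Labor's share = 1 − 0.32 = 0.68.
Country 1: TFP = 1.2 + 0.416 + 0.544 = 2.16%.
Country 2: TFP = 10 − 4.768 − 2.38 = 2.852%.
Difference = 2.16 − (2.852) = -0.692 pp.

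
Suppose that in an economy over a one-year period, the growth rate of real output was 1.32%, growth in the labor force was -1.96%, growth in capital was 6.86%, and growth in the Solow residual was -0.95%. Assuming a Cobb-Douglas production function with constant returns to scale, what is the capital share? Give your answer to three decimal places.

The capital share is 0.480.

gY = gA + α·gK + (1−α)·gL, so gY − gA − gL = α(gK − gL).
1.32 + 0.95 + 1.96 = α × (6.86 − (-1.96)).
4.23 = 8.82 α, so α = 0.47959.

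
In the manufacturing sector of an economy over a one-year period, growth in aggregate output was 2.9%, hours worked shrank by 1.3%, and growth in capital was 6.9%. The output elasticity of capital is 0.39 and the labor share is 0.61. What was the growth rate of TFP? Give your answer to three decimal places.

Labor's share = 1 − 0.39 = 0.61.
Capital: 0.39 × 6.9 = 2.691 pp.
Hours worked: 0.61 × (-1.3) = -0.793 pp.
TFP growth = 2.9 − 1.898 = 1.002%.

TFP grew 1.002%.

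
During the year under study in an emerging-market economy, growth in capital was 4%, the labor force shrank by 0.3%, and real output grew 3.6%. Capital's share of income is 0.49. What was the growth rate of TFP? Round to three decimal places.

Labor's share = 1 − 0.49 = 0.51.
Capital: 0.49 × 4 = 1.96 pp.
The labor force: 0.51 × (-0.3) = -0.153 pp.
TFP growth = 3.6 − 1.807 = 1.793%.

1.793%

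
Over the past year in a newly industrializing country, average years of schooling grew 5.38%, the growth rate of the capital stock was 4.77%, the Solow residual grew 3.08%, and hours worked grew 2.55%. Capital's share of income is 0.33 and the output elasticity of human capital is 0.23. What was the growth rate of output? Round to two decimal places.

7.01%

Labor's share = 1 − 0.33 − 0.23 = 0.44.
The capital stock: 0.33 × 4.77 = 1.5741 pp.
Average years of schooling: 0.23 × 5.38 = 1.2374 pp.
Hours worked: 0.44 × 2.55 = 1.122 pp.
Output growth = 3.08 + 3.9335 = 7.0135%.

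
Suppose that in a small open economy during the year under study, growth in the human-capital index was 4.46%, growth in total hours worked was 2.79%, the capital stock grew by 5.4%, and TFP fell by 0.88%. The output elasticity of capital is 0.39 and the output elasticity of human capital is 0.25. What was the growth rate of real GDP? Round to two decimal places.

Labor's share = 1 − 0.39 − 0.25 = 0.36.
The capital stock: 0.39 × 5.4 = 2.106 pp.
The human-capital index: 0.25 × 4.46 = 1.115 pp.
Total hours worked: 0.36 × 2.79 = 1.0044 pp.
Output growth = -0.88 + 4.2254 = 3.3454%.

3.35%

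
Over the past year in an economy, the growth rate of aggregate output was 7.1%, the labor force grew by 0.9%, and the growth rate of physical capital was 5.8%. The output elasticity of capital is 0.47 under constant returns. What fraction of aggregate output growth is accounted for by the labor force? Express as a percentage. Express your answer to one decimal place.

Labor's share = 1 − 0.47 = 0.53.
The labor force contributed 0.53 × 0.9 = 0.477 pp.
Share of growth = 0.477 / 7.1 × 100 = 6.718%.

6.7%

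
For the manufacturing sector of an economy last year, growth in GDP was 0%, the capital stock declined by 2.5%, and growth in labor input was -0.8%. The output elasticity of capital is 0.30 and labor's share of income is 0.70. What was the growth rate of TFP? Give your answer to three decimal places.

1.310%

Labor's share = 1 − 0.3 = 0.7.
The capital stock: 0.3 × (-2.5) = -0.75 pp.
Labor input: 0.7 × (-0.8) = -0.56 pp.
TFP growth = 0 + 1.31 = 1.31%.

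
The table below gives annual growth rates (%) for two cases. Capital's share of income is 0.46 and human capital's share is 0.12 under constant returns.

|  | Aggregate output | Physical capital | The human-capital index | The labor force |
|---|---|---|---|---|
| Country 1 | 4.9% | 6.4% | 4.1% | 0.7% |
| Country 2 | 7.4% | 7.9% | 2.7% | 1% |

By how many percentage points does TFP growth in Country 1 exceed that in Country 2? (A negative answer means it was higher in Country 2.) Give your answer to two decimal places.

-1.85 percentage points

Labor's share = 1 − 0.46 − 0.12 = 0.42.
Country 1: TFP = 4.9 − 2.944 − 0.492 − 0.294 = 1.17%.
Country 2: TFP = 7.4 − 3.634 − 0.324 − 0.42 = 3.022%.
Difference = 1.17 − (3.022) = -1.852 pp.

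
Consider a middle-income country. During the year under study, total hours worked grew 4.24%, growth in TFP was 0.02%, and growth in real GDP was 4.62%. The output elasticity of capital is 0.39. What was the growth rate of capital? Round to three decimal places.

5.163%

Labor's share = 1 − 0.39 = 0.61.
gY = gA + 0.61×4.24 + 0.39×g.
0.39×g = 4.62 − 0.02 − 2.5864 = 2.0136.
g = 2.0136 / 0.39 = 5.16308%.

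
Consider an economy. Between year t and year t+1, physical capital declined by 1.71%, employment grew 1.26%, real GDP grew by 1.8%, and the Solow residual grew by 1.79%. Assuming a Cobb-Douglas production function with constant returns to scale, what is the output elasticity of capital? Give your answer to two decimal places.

α = 0.42

gY = gA + α·gK + (1−α)·gL, so gY − gA − gL = α(gK − gL).
1.8 − 1.79 − 1.26 = α × (-1.71 − 1.26).
-1.25 = -2.97 α, so α = 0.4209.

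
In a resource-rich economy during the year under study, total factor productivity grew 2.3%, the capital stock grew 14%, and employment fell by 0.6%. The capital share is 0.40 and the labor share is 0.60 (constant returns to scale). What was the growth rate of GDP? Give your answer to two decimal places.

7.54%

Labor's share = 1 − 0.4 = 0.6.
The capital stock: 0.4 × 14 = 5.6 pp.
Employment: 0.6 × (-0.6) = -0.36 pp.
Output growth = 2.3 + 5.24 = 7.54%.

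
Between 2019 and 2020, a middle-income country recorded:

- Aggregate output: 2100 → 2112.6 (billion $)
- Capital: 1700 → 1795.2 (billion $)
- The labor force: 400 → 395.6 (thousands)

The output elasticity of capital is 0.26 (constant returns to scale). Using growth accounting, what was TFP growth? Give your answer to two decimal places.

-0.04%

Aggregate output growth = (2112.6 − 2100) / 2100 = 0.6%.
Capital growth = (1795.2 − 1700) / 1700 = 5.6%.
The labor force growth = (395.6 − 400) / 400 = -1.1%.
Labor's share = 1 − 0.26 = 0.74.
Capital: 0.26 × 5.6 = 1.456 pp.
The labor force: 0.74 × (-1.1) = -0.814 pp.
TFP growth = 0.6 − 0.642 = -0.042%.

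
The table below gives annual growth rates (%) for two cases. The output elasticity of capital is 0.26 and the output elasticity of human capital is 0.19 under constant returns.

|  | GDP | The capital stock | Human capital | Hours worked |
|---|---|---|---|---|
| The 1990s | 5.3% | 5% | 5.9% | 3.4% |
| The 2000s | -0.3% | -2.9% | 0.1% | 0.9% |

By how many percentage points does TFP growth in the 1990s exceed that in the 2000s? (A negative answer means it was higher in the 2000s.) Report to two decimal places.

1.07 percentage points

Labor's share = 1 − 0.26 − 0.19 = 0.55.
The 1990s: TFP = 5.3 − 1.3 − 1.121 − 1.87 = 1.009%.
The 2000s: TFP = -0.3 + 0.754 − 0.019 − 0.495 = -0.06%.
Difference = 1.009 − (-0.06) = 1.069 pp.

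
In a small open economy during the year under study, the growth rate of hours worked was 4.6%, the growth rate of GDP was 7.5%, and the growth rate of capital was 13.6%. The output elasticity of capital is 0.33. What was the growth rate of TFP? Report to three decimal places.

Labor's share = 1 − 0.33 = 0.67.
Capital: 0.33 × 13.6 = 4.488 pp.
Hours worked: 0.67 × 4.6 = 3.082 pp.
TFP growth = 7.5 − 7.57 = -0.07%.

-0.070%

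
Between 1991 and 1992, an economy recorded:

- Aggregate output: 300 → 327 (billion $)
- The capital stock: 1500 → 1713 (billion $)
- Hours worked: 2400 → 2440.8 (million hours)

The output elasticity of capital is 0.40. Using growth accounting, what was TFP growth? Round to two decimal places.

Aggregate output growth = (327 − 300) / 300 = 9%.
The capital stock growth = (1713 − 1500) / 1500 = 14.2%.
Hours worked growth = (2440.8 − 2400) / 2400 = 1.7%.
Labor's share = 1 − 0.4 = 0.6.
The capital stock: 0.4 × 14.2 = 5.68 pp.
Hours worked: 0.6 × 1.7 = 1.02 pp.
TFP growth = 9 − 6.7 = 2.3%.

2.30%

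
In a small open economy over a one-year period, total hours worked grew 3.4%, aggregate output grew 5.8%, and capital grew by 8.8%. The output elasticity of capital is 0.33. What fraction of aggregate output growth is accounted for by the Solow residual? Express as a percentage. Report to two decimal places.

Labor's share = 1 − 0.33 = 0.67.
Capital: 0.33 × 8.8 = 2.904 pp.
Total hours worked: 0.67 × 3.4 = 2.278 pp.
TFP growth = 5.8 − 5.182 = 0.618%.
TFP share of growth = 0.618 / 5.8 × 100 = 10.6552%.

The Solow residual accounted for 10.66% of growth.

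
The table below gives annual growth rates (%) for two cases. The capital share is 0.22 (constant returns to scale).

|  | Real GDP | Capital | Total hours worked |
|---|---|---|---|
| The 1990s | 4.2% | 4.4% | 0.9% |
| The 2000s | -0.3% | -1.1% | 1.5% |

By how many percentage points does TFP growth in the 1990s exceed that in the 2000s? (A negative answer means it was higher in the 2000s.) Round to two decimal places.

3.76 percentage points

Labor's share = 1 − 0.22 = 0.78.
The 1990s: TFP = 4.2 − 0.968 − 0.702 = 2.53%.
The 2000s: TFP = -0.3 + 0.242 − 1.17 = -1.228%.
Difference = 2.53 − (-1.228) = 3.758 pp.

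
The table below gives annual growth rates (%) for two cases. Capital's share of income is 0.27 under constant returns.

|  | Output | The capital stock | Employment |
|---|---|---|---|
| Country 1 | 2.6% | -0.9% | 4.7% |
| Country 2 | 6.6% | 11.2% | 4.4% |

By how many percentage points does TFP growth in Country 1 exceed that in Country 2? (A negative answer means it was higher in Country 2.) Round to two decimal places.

-0.95 percentage points

Labor's share = 1 − 0.27 = 0.73.
Country 1: TFP = 2.6 + 0.243 − 3.431 = -0.588%.
Country 2: TFP = 6.6 − 3.024 − 3.212 = 0.364%.
Difference = -0.588 − (0.364) = -0.952 pp.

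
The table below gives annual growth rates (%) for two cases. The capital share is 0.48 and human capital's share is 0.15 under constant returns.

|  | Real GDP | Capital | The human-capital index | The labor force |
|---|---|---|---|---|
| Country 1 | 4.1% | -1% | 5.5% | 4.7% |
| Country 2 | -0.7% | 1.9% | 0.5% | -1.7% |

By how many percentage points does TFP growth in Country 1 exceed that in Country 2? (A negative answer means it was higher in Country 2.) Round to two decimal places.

Labor's share = 1 − 0.48 − 0.15 = 0.37.
Country 1: TFP = 4.1 + 0.48 − 0.825 − 1.739 = 2.016%.
Country 2: TFP = -0.7 − 0.912 − 0.075 + 0.629 = -1.058%.
Difference = 2.016 − (-1.058) = 3.074 pp.

3.07 percentage points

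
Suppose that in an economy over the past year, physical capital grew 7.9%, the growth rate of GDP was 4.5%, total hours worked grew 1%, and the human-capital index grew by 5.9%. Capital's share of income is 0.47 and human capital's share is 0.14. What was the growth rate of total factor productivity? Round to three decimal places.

Labor's share = 1 − 0.47 − 0.14 = 0.39.
Physical capital: 0.47 × 7.9 = 3.713 pp.
The human-capital index: 0.14 × 5.9 = 0.826 pp.
Total hours worked: 0.39 × 1 = 0.39 pp.
TFP growth = 4.5 − 4.929 = -0.429%.

-0.429%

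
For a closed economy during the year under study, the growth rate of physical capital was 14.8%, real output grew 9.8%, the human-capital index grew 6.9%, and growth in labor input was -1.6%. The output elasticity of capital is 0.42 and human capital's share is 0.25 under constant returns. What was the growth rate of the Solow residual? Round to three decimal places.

Labor's share = 1 − 0.42 − 0.25 = 0.33.
Physical capital: 0.42 × 14.8 = 6.216 pp.
The human-capital index: 0.25 × 6.9 = 1.725 pp.
Labor input: 0.33 × (-1.6) = -0.528 pp.
TFP growth = 9.8 − 7.413 = 2.387%.

The Solow residual grew 2.387%.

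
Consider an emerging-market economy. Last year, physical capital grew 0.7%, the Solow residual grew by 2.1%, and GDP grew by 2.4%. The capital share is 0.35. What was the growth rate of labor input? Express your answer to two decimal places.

Labor's share = 1 − 0.35 = 0.65.
gY = gA + 0.35×0.7 + 0.65×g.
0.65×g = 2.4 − 2.1 − 0.245 = 0.055.
g = 0.055 / 0.65 = 0.0846%.

Labor input growth was 0.08%.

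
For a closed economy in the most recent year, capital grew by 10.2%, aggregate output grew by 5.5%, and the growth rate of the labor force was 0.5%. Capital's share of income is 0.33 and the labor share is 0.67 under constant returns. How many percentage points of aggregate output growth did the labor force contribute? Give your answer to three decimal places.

Labor's share = 1 − 0.33 = 0.67.
Contribution = share × growth = 0.67 × 0.5 = 0.335 pp.

0.335 percentage points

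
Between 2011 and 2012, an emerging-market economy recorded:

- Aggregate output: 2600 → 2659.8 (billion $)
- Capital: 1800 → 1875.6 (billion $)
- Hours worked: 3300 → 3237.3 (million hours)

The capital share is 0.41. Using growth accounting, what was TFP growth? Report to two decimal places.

1.70%

Aggregate output growth = (2659.8 − 2600) / 2600 = 2.3%.
Capital growth = (1875.6 − 1800) / 1800 = 4.2%.
Hours worked growth = (3237.3 − 3300) / 3300 = -1.9%.
Labor's share = 1 − 0.41 = 0.59.
Capital: 0.41 × 4.2 = 1.722 pp.
Hours worked: 0.59 × (-1.9) = -1.121 pp.
TFP growth = 2.3 − 0.601 = 1.699%.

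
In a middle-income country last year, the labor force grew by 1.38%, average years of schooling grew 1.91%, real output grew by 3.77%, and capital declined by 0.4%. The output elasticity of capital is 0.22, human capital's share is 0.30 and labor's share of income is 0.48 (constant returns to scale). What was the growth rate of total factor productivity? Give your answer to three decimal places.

Labor's share = 1 − 0.22 − 0.3 = 0.48.
Capital: 0.22 × (-0.4) = -0.088 pp.
Average years of schooling: 0.3 × 1.91 = 0.573 pp.
The labor force: 0.48 × 1.38 = 0.6624 pp.
TFP growth = 3.77 − 1.1474 = 2.6226%.

Total factor productivity growth was 2.623%.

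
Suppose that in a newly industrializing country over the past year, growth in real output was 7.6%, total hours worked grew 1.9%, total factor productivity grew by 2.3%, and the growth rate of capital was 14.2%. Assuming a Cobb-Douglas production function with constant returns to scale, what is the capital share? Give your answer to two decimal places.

α = 0.28

gY = gA + α·gK + (1−α)·gL, so gY − gA − gL = α(gK − gL).
7.6 − 2.3 − 1.9 = α × (14.2 − 1.9).
3.4 = 12.3 α, so α = 0.2764.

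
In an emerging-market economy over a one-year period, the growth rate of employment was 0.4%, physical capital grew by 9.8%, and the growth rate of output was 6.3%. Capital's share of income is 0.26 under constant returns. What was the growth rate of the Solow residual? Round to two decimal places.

Labor's share = 1 − 0.26 = 0.74.
Physical capital: 0.26 × 9.8 = 2.548 pp.
Employment: 0.74 × 0.4 = 0.296 pp.
TFP growth = 6.3 − 2.844 = 3.456%.

3.46%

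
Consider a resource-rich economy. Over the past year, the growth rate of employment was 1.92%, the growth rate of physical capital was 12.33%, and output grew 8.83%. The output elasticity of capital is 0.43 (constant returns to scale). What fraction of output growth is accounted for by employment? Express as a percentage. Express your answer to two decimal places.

Employment accounted for 12.39% of growth.

Labor's share = 1 − 0.43 = 0.57.
Employment contributed 0.57 × 1.92 = 1.0944 pp.
Share of growth = 1.0944 / 8.83 × 100 = 12.3941%.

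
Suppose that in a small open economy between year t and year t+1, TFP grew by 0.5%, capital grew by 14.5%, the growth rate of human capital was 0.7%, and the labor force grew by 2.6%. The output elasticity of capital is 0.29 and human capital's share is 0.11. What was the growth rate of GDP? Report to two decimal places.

Labor's share = 1 − 0.29 − 0.11 = 0.6.
Capital: 0.29 × 14.5 = 4.205 pp.
Human capital: 0.11 × 0.7 = 0.077 pp.
The labor force: 0.6 × 2.6 = 1.56 pp.
Output growth = 0.5 + 5.842 = 6.342%.

GDP grew 6.34%.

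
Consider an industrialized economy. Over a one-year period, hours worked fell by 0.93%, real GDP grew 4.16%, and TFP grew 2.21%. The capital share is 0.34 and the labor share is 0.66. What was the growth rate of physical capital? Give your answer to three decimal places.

7.541%

Labor's share = 1 − 0.34 = 0.66.
gY = gA + 0.66×(-0.93) + 0.34×g.
0.34×g = 4.16 − 2.21 + 0.6138 = 2.5638.
g = 2.5638 / 0.34 = 7.54059%.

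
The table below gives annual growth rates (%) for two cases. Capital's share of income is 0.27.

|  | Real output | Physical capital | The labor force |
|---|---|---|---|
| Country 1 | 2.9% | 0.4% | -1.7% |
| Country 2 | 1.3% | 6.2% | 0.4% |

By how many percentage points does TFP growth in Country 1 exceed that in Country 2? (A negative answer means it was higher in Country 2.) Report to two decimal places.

Labor's share = 1 − 0.27 = 0.73.
Country 1: TFP = 2.9 − 0.108 + 1.241 = 4.033%.
Country 2: TFP = 1.3 − 1.674 − 0.292 = -0.666%.
Difference = 4.033 − (-0.666) = 4.699 pp.

4.70 percentage points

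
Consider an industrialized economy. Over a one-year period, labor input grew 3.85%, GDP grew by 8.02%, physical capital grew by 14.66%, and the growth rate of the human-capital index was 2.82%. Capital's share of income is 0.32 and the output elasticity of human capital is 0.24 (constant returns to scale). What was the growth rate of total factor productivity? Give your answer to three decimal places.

0.958%

Labor's share = 1 − 0.32 − 0.24 = 0.44.
Physical capital: 0.32 × 14.66 = 4.6912 pp.
The human-capital index: 0.24 × 2.82 = 0.6768 pp.
Labor input: 0.44 × 3.85 = 1.694 pp.
TFP growth = 8.02 − 7.062 = 0.958%.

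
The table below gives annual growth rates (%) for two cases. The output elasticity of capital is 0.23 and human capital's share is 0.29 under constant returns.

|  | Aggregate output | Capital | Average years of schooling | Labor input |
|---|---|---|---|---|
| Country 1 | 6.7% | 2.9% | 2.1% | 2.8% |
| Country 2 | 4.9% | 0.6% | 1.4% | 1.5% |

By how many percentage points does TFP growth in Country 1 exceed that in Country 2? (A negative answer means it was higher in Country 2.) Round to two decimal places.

Labor's share = 1 − 0.23 − 0.29 = 0.48.
Country 1: TFP = 6.7 − 0.667 − 0.609 − 1.344 = 4.08%.
Country 2: TFP = 4.9 − 0.138 − 0.406 − 0.72 = 3.636%.
Difference = 4.08 − (3.636) = 0.444 pp.

0.44 percentage points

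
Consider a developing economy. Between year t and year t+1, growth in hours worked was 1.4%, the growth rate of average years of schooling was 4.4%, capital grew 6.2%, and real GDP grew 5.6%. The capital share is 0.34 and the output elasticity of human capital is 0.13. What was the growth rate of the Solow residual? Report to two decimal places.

2.18%

Labor's share = 1 − 0.34 − 0.13 = 0.53.
Capital: 0.34 × 6.2 = 2.108 pp.
Average years of schooling: 0.13 × 4.4 = 0.572 pp.
Hours worked: 0.53 × 1.4 = 0.742 pp.
TFP growth = 5.6 − 3.422 = 2.178%.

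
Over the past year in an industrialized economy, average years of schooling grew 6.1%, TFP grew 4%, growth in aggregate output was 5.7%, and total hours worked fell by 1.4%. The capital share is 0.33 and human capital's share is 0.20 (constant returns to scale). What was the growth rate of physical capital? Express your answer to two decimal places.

Labor's share = 1 − 0.33 − 0.2 = 0.47.
gY = gA + 0.2×6.1 + 0.47×(-1.4) + 0.33×g.
0.33×g = 5.7 − 4 − 0.562 = 1.138.
g = 1.138 / 0.33 = 3.4485%.

Physical capital grew 3.45%.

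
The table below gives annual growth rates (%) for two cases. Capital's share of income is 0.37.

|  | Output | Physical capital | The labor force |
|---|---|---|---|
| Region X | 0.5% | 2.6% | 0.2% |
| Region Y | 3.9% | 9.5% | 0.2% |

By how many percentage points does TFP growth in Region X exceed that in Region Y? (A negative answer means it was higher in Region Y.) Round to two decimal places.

Labor's share = 1 − 0.37 = 0.63.
Region X: TFP = 0.5 − 0.962 − 0.126 = -0.588%.
Region Y: TFP = 3.9 − 3.515 − 0.126 = 0.259%.
Difference = -0.588 − (0.259) = -0.847 pp.

-0.85 percentage points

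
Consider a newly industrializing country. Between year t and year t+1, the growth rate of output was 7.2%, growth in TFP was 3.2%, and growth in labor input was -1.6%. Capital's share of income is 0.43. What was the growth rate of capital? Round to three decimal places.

11.423%

Labor's share = 1 − 0.43 = 0.57.
gY = gA + 0.57×(-1.6) + 0.43×g.
0.43×g = 7.2 − 3.2 + 0.912 = 4.912.
g = 4.912 / 0.43 = 11.42326%.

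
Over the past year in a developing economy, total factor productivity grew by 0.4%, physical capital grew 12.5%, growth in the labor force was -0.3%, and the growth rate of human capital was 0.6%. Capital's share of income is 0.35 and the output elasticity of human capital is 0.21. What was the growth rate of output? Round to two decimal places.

Output grew 4.77%.

Labor's share = 1 − 0.35 − 0.21 = 0.44.
Physical capital: 0.35 × 12.5 = 4.375 pp.
Human capital: 0.21 × 0.6 = 0.126 pp.
The labor force: 0.44 × (-0.3) = -0.132 pp.
Output growth = 0.4 + 4.369 = 4.769%.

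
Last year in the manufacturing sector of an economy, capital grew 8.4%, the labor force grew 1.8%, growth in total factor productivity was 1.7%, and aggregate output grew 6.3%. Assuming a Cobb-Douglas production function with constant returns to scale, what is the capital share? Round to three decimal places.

The capital share is 0.424.

gY = gA + α·gK + (1−α)·gL, so gY − gA − gL = α(gK − gL).
6.3 − 1.7 − 1.8 = α × (8.4 − 1.8).
2.8 = 6.6 α, so α = 0.42424.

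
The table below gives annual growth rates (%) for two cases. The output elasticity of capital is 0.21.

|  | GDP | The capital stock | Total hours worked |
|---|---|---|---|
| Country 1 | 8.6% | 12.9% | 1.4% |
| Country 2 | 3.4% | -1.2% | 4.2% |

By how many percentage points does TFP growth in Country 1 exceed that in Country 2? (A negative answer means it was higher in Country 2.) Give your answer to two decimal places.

4.45 percentage points

Labor's share = 1 − 0.21 = 0.79.
Country 1: TFP = 8.6 − 2.709 − 1.106 = 4.785%.
Country 2: TFP = 3.4 + 0.252 − 3.318 = 0.334%.
Difference = 4.785 − (0.334) = 4.451 pp.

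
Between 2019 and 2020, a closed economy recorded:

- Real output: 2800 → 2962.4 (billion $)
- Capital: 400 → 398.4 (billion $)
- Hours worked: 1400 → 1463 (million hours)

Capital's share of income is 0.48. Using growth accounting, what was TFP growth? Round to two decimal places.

Real output growth = (2962.4 − 2800) / 2800 = 5.8%.
Capital growth = (398.4 − 400) / 400 = -0.4%.
Hours worked growth = (1463 − 1400) / 1400 = 4.5%.
Labor's share = 1 − 0.48 = 0.52.
Capital: 0.48 × (-0.4) = -0.192 pp.
Hours worked: 0.52 × 4.5 = 2.34 pp.
TFP growth = 5.8 − 2.148 = 3.652%.

3.65%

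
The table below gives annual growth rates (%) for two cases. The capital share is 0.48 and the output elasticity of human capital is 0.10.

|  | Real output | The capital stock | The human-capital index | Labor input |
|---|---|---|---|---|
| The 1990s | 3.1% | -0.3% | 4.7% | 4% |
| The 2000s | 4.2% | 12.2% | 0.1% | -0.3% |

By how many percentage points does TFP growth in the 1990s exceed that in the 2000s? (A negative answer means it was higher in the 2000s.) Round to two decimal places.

Labor's share = 1 − 0.48 − 0.1 = 0.42.
The 1990s: TFP = 3.1 + 0.144 − 0.47 − 1.68 = 1.094%.
The 2000s: TFP = 4.2 − 5.856 − 0.01 + 0.126 = -1.54%.
Difference = 1.094 − (-1.54) = 2.634 pp.

2.63 percentage points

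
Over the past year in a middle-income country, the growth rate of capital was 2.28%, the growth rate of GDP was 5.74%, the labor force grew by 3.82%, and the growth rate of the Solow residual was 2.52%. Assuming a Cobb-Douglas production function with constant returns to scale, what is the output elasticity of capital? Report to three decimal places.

gY = gA + α·gK + (1−α)·gL, so gY − gA − gL = α(gK − gL).
5.74 − 2.52 − 3.82 = α × (2.28 − 3.82).
-0.6 = -1.54 α, so α = 0.38961.

The output elasticity of capital is 0.390.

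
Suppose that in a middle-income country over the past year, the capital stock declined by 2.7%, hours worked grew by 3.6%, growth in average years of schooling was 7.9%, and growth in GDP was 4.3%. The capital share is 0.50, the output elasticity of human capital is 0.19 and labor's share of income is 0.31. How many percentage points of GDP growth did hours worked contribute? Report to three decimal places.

Labor's share = 1 − 0.5 − 0.19 = 0.31.
Contribution = share × growth = 0.31 × 3.6 = 1.116 pp.

1.116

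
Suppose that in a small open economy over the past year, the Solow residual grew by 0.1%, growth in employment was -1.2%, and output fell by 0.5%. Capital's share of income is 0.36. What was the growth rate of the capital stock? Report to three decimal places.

The capital stock growth was 0.467%.

Labor's share = 1 − 0.36 = 0.64.
gY = gA + 0.64×(-1.2) + 0.36×g.
0.36×g = -0.5 − 0.1 + 0.768 = 0.168.
g = 0.168 / 0.36 = 0.46667%.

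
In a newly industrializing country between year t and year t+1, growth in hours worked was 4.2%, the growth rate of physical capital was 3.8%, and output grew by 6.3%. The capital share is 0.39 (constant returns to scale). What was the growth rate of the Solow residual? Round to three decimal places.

The Solow residual grew 2.256%.

Labor's share = 1 − 0.39 = 0.61.
Physical capital: 0.39 × 3.8 = 1.482 pp.
Hours worked: 0.61 × 4.2 = 2.562 pp.
TFP growth = 6.3 − 4.044 = 2.256%.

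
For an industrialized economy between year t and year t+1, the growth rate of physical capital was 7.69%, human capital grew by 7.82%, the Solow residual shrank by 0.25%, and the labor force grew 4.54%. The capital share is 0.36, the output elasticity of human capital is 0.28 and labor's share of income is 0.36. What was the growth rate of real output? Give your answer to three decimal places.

Real output growth was 6.342%.

Labor's share = 1 − 0.36 − 0.28 = 0.36.
Physical capital: 0.36 × 7.69 = 2.7684 pp.
Human capital: 0.28 × 7.82 = 2.1896 pp.
The labor force: 0.36 × 4.54 = 1.6344 pp.
Output growth = -0.25 + 6.5924 = 6.3424%.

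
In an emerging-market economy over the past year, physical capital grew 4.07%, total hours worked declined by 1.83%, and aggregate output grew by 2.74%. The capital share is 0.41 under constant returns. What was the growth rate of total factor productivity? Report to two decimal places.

Total factor productivity growth was 2.15%.

Labor's share = 1 − 0.41 = 0.59.
Physical capital: 0.41 × 4.07 = 1.6687 pp.
Total hours worked: 0.59 × (-1.83) = -1.0797 pp.
TFP growth = 2.74 − 0.589 = 2.151%.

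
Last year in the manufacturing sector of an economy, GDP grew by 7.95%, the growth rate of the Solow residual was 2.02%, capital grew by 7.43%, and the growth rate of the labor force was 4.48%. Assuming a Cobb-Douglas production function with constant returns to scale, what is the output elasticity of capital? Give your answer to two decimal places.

gY = gA + α·gK + (1−α)·gL, so gY − gA − gL = α(gK − gL).
7.95 − 2.02 − 4.48 = α × (7.43 − 4.48).
1.45 = 2.95 α, so α = 0.4915.

α = 0.49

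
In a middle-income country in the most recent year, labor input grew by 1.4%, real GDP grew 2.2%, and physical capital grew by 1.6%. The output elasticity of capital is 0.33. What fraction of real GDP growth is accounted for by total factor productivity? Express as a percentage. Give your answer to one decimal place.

Labor's share = 1 − 0.33 = 0.67.
Physical capital: 0.33 × 1.6 = 0.528 pp.
Labor input: 0.67 × 1.4 = 0.938 pp.
TFP growth = 2.2 − 1.466 = 0.734%.
TFP share of growth = 0.734 / 2.2 × 100 = 33.364%.

Total factor productivity accounted for 33.4% of growth.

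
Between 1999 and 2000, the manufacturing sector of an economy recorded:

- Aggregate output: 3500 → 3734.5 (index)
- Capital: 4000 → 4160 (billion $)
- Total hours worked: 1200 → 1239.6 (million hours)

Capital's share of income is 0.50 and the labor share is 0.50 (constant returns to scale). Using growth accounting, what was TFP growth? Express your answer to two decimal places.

Aggregate output growth = (3734.5 − 3500) / 3500 = 6.7%.
Capital growth = (4160 − 4000) / 4000 = 4%.
Total hours worked growth = (1239.6 − 1200) / 1200 = 3.3%.
Labor's share = 1 − 0.5 = 0.5.
Capital: 0.5 × 4 = 2 pp.
Total hours worked: 0.5 × 3.3 = 1.65 pp.
TFP growth = 6.7 − 3.65 = 3.05%.

3.05%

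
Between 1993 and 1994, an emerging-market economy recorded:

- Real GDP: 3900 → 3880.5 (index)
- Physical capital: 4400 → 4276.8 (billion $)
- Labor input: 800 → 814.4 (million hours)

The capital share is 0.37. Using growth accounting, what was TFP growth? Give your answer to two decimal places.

-0.60%

Real GDP growth = (3880.5 − 3900) / 3900 = -0.5%.
Physical capital growth = (4276.8 − 4400) / 4400 = -2.8%.
Labor input growth = (814.4 − 800) / 800 = 1.8%.
Labor's share = 1 − 0.37 = 0.63.
Physical capital: 0.37 × (-2.8) = -1.036 pp.
Labor input: 0.63 × 1.8 = 1.134 pp.
TFP growth = -0.5 − 0.098 = -0.598%.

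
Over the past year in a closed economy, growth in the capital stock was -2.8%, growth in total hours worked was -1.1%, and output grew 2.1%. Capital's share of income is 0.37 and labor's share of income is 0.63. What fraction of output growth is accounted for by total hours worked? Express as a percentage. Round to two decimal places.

Labor's share = 1 − 0.37 = 0.63.
Total hours worked contributed 0.63 × (-1.1) = -0.693 pp.
Share of growth = -0.693 / 2.1 × 100 = -33%.

-33.00%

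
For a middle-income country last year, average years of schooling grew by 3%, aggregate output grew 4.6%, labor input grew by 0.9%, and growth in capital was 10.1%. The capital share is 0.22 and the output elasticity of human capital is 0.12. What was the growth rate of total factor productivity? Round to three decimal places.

Labor's share = 1 − 0.22 − 0.12 = 0.66.
Capital: 0.22 × 10.1 = 2.222 pp.
Average years of schooling: 0.12 × 3 = 0.36 pp.
Labor input: 0.66 × 0.9 = 0.594 pp.
TFP growth = 4.6 − 3.176 = 1.424%.

Total factor productivity growth was 1.424%.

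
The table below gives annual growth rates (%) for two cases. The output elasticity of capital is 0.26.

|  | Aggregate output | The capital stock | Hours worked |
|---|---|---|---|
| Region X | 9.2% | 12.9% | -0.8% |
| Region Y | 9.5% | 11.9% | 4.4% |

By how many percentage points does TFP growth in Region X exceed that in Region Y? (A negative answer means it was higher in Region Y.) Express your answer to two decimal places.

3.29 percentage points

Labor's share = 1 − 0.26 = 0.74.
Region X: TFP = 9.2 − 3.354 + 0.592 = 6.438%.
Region Y: TFP = 9.5 − 3.094 − 3.256 = 3.15%.
Difference = 6.438 − (3.15) = 3.288 pp.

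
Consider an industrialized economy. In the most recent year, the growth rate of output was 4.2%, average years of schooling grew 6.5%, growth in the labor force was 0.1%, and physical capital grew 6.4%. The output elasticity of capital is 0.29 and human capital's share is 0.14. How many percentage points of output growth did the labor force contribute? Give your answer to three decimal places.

0.057 pp

Labor's share = 1 − 0.29 − 0.14 = 0.57.
Contribution = share × growth = 0.57 × 0.1 = 0.057 pp.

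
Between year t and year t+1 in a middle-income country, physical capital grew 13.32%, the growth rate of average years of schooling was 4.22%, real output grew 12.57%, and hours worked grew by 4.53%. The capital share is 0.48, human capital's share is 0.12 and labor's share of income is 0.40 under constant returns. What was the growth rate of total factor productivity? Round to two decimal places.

Total factor productivity growth was 3.86%.

Labor's share = 1 − 0.48 − 0.12 = 0.4.
Physical capital: 0.48 × 13.32 = 6.3936 pp.
Average years of schooling: 0.12 × 4.22 = 0.5064 pp.
Hours worked: 0.4 × 4.53 = 1.812 pp.
TFP growth = 12.57 − 8.712 = 3.858%.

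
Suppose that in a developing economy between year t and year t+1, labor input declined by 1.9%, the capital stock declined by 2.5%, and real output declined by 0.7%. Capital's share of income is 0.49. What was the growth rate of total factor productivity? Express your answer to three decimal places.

1.494%

Labor's share = 1 − 0.49 = 0.51.
The capital stock: 0.49 × (-2.5) = -1.225 pp.
Labor input: 0.51 × (-1.9) = -0.969 pp.
TFP growth = -0.7 + 2.194 = 1.494%.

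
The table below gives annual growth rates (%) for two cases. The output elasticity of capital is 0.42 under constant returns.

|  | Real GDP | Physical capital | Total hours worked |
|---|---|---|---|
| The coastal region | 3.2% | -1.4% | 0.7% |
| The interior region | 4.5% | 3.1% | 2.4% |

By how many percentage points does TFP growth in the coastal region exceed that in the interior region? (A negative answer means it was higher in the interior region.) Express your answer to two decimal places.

Labor's share = 1 − 0.42 = 0.58.
The coastal region: TFP = 3.2 + 0.588 − 0.406 = 3.382%.
The interior region: TFP = 4.5 − 1.302 − 1.392 = 1.806%.
Difference = 3.382 − (1.806) = 1.576 pp.

1.58 percentage points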